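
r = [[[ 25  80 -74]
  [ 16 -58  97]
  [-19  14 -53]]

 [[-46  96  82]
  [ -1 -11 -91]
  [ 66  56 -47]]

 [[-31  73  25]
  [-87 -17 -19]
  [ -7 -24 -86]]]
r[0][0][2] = -74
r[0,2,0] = -19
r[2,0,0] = -31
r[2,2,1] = -24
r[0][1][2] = 97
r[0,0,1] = 80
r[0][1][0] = 16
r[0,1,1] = -58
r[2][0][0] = -31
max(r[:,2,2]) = -47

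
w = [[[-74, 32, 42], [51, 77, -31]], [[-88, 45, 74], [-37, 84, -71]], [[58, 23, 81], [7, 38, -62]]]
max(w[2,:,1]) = 38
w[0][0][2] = 42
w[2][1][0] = 7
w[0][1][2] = -31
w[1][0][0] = -88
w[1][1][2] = -71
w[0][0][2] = 42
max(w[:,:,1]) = 84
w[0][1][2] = -31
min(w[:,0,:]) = -88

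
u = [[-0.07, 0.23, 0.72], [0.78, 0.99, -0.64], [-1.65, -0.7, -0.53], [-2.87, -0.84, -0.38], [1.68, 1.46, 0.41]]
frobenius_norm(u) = 4.50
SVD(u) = [[0.03, 0.44, -0.60],[0.25, -0.82, -0.10],[-0.43, -0.26, 0.04],[-0.70, -0.21, -0.53],[0.52, -0.14, -0.59]] @ diag([4.2559164955381945, 1.154525657284764, 0.9115620053935308]) @ [[0.89, 0.44, 0.13],[0.11, -0.48, 0.87],[0.45, -0.75, -0.48]]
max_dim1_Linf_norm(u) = 2.87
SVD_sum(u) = [[0.12,0.06,0.02], [0.93,0.46,0.14], [-1.63,-0.82,-0.25], [-2.63,-1.32,-0.40], [1.94,0.97,0.29]] + [[0.06, -0.24, 0.44], [-0.1, 0.46, -0.82], [-0.03, 0.15, -0.26], [-0.03, 0.12, -0.21], [-0.02, 0.08, -0.14]] + [[-0.25, 0.41, 0.26], [-0.04, 0.07, 0.04], [0.02, -0.03, -0.02], [-0.22, 0.36, 0.23], [-0.24, 0.41, 0.26]]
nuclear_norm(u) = 6.32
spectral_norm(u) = 4.26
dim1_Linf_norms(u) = [0.72, 0.99, 1.65, 2.87, 1.68]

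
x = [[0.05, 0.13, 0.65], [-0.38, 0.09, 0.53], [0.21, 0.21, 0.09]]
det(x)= -0.050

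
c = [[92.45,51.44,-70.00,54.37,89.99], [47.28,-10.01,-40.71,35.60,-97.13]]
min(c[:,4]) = -97.13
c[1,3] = 35.6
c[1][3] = 35.6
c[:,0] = [92.45, 47.28]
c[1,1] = -10.01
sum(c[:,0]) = 139.73000000000002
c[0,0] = 92.45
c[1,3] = 35.6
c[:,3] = [54.37, 35.6]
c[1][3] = 35.6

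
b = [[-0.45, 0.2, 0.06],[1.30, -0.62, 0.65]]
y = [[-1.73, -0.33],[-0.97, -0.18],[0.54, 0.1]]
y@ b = [[0.35, -0.14, -0.32], [0.20, -0.08, -0.18], [-0.11, 0.05, 0.1]]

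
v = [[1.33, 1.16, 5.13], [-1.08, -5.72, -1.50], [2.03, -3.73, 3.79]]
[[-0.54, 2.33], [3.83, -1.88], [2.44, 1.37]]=v @ [[-0.18,0.41], [-0.66,0.17], [0.09,0.31]]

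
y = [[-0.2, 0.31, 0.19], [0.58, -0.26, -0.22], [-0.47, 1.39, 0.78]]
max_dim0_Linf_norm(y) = 1.39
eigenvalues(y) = [0.51, -0.17, -0.01]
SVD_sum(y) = [[-0.15,0.33,0.19], [0.19,-0.42,-0.24], [-0.61,1.33,0.77]] + [[-0.05, -0.02, -0.0],[0.39, 0.16, 0.02],[0.14, 0.06, 0.01]] + [[0.00, -0.00, 0.00], [0.0, -0.0, 0.00], [-0.0, 0.0, -0.00]]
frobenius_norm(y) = 1.84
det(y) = 0.00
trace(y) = 0.32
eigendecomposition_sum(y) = [[0.14, 0.26, 0.11],[-0.08, -0.15, -0.06],[0.64, 1.2, 0.52]] + [[-0.36, 0.05, 0.08], [0.72, -0.1, -0.17], [-1.22, 0.17, 0.28]] + [[0.02, 0.0, -0.00], [-0.06, -0.01, 0.01], [0.11, 0.02, -0.02]]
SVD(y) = [[-0.23, 0.12, -0.97], [0.29, -0.94, -0.19], [-0.93, -0.33, 0.18]] @ diag([1.7843187757231969, 0.44967141363913776, 0.0014582035013339506]) @ [[0.37, -0.81, -0.47], [-0.92, -0.39, -0.06], [-0.13, 0.45, -0.88]]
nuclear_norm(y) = 2.24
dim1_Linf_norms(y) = [0.31, 0.58, 1.39]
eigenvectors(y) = [[-0.21, -0.24, 0.14], [0.12, 0.49, -0.45], [-0.97, -0.84, 0.88]]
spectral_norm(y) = 1.78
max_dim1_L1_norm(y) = 2.64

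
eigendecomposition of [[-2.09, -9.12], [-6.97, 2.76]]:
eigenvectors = [[-0.84,0.65], [-0.54,-0.76]]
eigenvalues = [-8.0, 8.67]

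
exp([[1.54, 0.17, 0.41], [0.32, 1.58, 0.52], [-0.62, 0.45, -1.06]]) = [[4.50, 1.03, 0.79], [1.15, 5.27, 1.05], [-0.87, 0.65, 0.34]]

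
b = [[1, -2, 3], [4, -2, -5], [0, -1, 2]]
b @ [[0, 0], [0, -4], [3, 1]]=[[9, 11], [-15, 3], [6, 6]]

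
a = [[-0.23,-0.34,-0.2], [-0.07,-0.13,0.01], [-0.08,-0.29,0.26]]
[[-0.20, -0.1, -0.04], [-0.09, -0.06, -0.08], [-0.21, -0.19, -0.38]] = a @ [[0.38, 0.09, -0.26], [0.45, 0.38, 0.73], [-0.18, -0.27, -0.74]]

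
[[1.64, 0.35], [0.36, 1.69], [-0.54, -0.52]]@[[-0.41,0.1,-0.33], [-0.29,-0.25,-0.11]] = [[-0.77, 0.08, -0.58], [-0.64, -0.39, -0.3], [0.37, 0.08, 0.24]]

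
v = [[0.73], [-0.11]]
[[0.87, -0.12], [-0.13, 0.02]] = v@[[1.19,-0.16]]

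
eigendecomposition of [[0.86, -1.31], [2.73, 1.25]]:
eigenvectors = [[(0.06-0.57j),0.06+0.57j], [-0.82+0.00j,-0.82-0.00j]]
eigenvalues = [(1.06+1.88j), (1.06-1.88j)]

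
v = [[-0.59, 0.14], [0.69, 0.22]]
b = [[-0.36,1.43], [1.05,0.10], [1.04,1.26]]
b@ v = [[1.2,  0.26], [-0.55,  0.17], [0.26,  0.42]]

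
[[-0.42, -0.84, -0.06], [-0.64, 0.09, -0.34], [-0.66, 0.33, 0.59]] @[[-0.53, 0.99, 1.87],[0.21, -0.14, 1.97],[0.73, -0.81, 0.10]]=[[0.00, -0.25, -2.45],  [0.11, -0.37, -1.05],  [0.85, -1.18, -0.53]]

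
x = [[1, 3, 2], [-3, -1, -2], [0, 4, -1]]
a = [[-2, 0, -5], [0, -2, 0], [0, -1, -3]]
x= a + [[3, 3, 7], [-3, 1, -2], [0, 5, 2]]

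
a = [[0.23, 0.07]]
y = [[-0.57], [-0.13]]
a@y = [[-0.14]]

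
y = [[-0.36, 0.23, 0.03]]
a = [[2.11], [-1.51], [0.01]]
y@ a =[[-1.11]]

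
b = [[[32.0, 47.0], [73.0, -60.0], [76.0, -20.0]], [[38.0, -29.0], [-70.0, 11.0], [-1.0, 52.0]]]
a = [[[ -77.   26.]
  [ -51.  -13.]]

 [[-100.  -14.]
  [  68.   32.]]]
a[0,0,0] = -77.0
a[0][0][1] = 26.0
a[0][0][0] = -77.0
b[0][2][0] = 76.0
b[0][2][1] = -20.0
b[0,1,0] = 73.0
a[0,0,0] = -77.0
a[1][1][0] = 68.0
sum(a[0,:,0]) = -128.0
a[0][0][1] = 26.0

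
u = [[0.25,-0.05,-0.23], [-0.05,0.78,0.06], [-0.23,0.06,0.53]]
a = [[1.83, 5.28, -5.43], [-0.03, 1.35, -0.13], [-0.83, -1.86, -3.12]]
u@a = [[0.65, 1.68, -0.63],[-0.16, 0.68, -0.02],[-0.86, -2.12, -0.41]]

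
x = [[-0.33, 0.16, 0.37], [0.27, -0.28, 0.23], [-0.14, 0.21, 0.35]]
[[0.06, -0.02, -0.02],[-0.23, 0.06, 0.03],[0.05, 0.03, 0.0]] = x @ [[-0.19, 0.23, 0.10], [0.47, 0.11, 0.03], [-0.22, 0.11, 0.03]]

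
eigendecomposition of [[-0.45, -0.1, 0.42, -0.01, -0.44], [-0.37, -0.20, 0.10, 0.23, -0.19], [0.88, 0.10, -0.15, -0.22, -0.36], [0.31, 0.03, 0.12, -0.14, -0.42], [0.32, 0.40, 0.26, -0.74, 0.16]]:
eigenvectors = [[0.49+0.00j, -0.31-0.01j, (-0.31+0.01j), -0.38+0.00j, (-0.42+0j)], [(0.34+0j), 0.00-0.08j, 0.08j, (0.34+0j), (-0.15+0j)], [(-0.74+0j), -0.68+0.00j, (-0.68-0j), (-0.71+0j), -0.62+0.00j], [(-0.21+0j), (-0.52+0.02j), (-0.52-0.02j), -0.31+0.00j, -0.58+0.00j], [(-0.23+0j), -0.40+0.07j, (-0.4-0.07j), (-0.36+0j), (0.28+0j)]]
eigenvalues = [(-0.95+0j), (-0.13+0.07j), (-0.13-0.07j), (-0+0j), (0.42+0j)]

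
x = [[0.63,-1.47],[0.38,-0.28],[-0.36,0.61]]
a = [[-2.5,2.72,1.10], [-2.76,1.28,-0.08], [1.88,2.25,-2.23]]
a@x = [[-0.94,3.58], [-1.22,3.65], [2.84,-4.75]]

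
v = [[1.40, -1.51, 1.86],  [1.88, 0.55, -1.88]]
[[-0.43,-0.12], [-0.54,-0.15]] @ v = [[-0.83,  0.58,  -0.57],[-1.04,  0.73,  -0.72]]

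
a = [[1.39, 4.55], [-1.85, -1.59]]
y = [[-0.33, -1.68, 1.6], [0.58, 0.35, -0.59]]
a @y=[[2.18, -0.74, -0.46],[-0.31, 2.55, -2.02]]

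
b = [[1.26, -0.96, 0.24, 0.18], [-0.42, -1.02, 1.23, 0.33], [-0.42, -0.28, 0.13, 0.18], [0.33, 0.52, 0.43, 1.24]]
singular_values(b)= [1.91, 1.45, 1.42, 0.26]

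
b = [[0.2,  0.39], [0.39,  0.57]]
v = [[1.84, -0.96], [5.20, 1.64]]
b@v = [[2.40, 0.45], [3.68, 0.56]]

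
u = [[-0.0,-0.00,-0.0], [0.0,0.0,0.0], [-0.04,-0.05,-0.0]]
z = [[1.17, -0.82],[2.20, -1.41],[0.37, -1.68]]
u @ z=[[0.0, 0.00],[0.00, 0.0],[-0.16, 0.1]]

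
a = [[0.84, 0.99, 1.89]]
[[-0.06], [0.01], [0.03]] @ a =[[-0.05, -0.06, -0.11], [0.01, 0.01, 0.02], [0.03, 0.03, 0.06]]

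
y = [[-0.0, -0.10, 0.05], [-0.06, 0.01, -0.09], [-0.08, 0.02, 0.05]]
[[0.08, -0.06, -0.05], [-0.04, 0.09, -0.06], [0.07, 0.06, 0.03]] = y @ [[-0.54, -0.82, 0.21], [-0.39, 0.46, 0.80], [0.75, -0.35, 0.56]]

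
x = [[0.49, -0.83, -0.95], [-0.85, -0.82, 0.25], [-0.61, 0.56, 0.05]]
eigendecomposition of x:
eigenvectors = [[-0.80,0.38,-0.30], [0.35,-0.45,-0.91], [0.49,0.81,0.27]]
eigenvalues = [1.44, -0.55, -1.18]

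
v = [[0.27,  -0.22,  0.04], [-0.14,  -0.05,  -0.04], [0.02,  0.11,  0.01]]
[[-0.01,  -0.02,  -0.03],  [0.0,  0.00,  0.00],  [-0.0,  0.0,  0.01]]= v@[[-0.03, -0.04, -0.04], [-0.00, 0.04, 0.09], [0.04, 0.05, 0.02]]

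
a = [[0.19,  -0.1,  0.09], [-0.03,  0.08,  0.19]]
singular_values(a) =[0.23, 0.21]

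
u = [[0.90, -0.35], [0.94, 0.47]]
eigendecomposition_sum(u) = [[0.45+0.13j, (-0.18+0.23j)],[(0.47-0.61j), 0.23+0.40j]] + [[0.45-0.13j, -0.18-0.23j], [(0.47+0.61j), 0.23-0.40j]]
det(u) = 0.75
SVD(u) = [[-0.66,  -0.75],  [-0.75,  0.66]] @ diag([1.3059114951986852, 0.5758430052609258]) @ [[-1.0, -0.09], [-0.09, 1.00]]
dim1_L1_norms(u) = [1.25, 1.41]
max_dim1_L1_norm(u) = 1.41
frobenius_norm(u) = 1.43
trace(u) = 1.37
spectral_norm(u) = 1.31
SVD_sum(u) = [[0.86, 0.08], [0.98, 0.09]] + [[0.04,-0.43], [-0.04,0.38]]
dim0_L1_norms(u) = [1.84, 0.82]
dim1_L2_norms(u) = [0.97, 1.05]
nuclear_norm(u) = 1.88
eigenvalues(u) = [(0.68+0.53j), (0.68-0.53j)]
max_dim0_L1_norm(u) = 1.84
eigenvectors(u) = [[0.20+0.48j, (0.2-0.48j)], [0.85+0.00j, (0.85-0j)]]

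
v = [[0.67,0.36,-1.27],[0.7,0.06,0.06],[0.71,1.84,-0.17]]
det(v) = -1.604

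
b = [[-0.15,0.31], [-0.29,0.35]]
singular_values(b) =[0.57, 0.07]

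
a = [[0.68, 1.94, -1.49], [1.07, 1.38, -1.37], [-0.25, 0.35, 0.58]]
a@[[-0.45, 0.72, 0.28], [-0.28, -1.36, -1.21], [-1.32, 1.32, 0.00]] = [[1.12,  -4.12,  -2.16], [0.94,  -2.91,  -1.37], [-0.75,  0.11,  -0.49]]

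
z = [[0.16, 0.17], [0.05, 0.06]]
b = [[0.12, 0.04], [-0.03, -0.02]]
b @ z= [[0.02, 0.02], [-0.01, -0.01]]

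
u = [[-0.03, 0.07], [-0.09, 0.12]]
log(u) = [[-4.47, 1.41], [-1.81, -1.45]]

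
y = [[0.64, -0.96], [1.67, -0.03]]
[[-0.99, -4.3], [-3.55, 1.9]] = y @ [[-2.13, 1.23], [-0.39, 5.3]]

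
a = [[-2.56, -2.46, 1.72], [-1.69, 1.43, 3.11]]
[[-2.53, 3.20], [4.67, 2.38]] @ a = [[1.07, 10.8, 5.60], [-15.98, -8.08, 15.43]]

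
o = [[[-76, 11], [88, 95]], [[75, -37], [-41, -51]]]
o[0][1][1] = 95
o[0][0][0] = -76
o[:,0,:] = [[-76, 11], [75, -37]]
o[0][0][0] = -76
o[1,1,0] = -41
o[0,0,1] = 11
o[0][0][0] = -76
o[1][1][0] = -41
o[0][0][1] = 11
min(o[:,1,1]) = -51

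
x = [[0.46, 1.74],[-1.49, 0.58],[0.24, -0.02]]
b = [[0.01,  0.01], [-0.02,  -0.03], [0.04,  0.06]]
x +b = [[0.47, 1.75], [-1.51, 0.55], [0.28, 0.04]]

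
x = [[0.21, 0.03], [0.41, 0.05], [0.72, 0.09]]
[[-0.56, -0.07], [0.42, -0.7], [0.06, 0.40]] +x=[[-0.35,-0.04], [0.83,-0.65], [0.78,0.49]]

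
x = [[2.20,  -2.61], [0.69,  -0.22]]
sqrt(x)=[[1.62, -1.26],[0.33, 0.45]]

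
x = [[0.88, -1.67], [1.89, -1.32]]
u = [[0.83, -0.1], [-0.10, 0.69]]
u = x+[[-0.05, 1.57], [-1.99, 2.01]]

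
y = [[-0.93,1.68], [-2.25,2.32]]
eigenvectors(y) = [[(-0.55+0.36j), -0.55-0.36j], [-0.76+0.00j, -0.76-0.00j]]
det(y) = 1.62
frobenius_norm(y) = 3.76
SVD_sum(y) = [[-1.22, 1.44], [-2.08, 2.46]] + [[0.29, 0.24],[-0.17, -0.14]]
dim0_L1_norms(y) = [3.18, 4.0]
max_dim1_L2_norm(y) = 3.23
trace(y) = 1.39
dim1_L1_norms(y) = [2.61, 4.57]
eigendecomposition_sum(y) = [[-0.47+1.06j, (0.84-0.55j)], [(-1.13+0.73j), 1.16+0.00j]] + [[(-0.47-1.06j), 0.84+0.55j], [-1.13-0.73j, 1.16-0.00j]]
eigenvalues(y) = [(0.69+1.07j), (0.69-1.07j)]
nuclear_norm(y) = 4.17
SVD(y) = [[-0.50, -0.86], [-0.86, 0.50]] @ diag([3.734089467188698, 0.43448343009881446]) @ [[0.65, -0.76], [-0.76, -0.65]]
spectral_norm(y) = 3.73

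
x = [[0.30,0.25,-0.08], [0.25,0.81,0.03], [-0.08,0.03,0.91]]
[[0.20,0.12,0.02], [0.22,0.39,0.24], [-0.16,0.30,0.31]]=x @ [[0.55, 0.11, -0.13], [0.11, 0.44, 0.32], [-0.13, 0.32, 0.32]]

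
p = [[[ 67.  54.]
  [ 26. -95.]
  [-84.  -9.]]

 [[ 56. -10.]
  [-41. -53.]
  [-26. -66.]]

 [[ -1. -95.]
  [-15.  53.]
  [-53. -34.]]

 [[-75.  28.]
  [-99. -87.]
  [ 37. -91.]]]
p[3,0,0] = -75.0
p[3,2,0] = 37.0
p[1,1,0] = -41.0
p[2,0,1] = -95.0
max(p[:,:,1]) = 54.0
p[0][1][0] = 26.0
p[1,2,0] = -26.0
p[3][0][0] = -75.0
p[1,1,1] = -53.0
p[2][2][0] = -53.0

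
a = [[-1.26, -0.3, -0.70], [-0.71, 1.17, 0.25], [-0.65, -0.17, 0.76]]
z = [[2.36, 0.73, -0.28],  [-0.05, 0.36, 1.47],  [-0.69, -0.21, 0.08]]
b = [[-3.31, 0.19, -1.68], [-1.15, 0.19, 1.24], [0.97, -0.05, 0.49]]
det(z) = -0.01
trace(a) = 0.67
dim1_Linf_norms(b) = [3.31, 1.24, 0.97]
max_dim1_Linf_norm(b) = 3.31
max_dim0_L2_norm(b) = 3.64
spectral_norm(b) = 3.91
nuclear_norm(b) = 5.53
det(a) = -1.90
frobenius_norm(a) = 2.27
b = z @ a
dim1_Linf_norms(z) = [2.36, 1.47, 0.69]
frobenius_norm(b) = 4.23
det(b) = 0.04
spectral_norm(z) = 2.59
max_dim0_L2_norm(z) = 2.46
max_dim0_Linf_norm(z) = 2.36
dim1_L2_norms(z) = [2.49, 1.51, 0.73]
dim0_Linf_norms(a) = [1.26, 1.17, 0.76]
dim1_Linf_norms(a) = [1.26, 1.17, 0.76]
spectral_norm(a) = 1.62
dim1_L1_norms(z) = [3.37, 1.88, 0.98]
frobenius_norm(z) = 3.00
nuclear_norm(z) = 4.11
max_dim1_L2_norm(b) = 3.72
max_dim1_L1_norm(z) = 3.37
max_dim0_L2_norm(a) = 1.59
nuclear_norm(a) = 3.82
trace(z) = 2.80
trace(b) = -2.63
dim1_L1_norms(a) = [2.26, 2.13, 1.58]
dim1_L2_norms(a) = [1.47, 1.39, 1.01]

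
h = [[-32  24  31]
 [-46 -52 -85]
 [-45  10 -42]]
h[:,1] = [24, -52, 10]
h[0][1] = 24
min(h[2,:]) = -45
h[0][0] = -32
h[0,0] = -32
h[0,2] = 31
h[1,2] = -85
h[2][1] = 10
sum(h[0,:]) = 23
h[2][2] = -42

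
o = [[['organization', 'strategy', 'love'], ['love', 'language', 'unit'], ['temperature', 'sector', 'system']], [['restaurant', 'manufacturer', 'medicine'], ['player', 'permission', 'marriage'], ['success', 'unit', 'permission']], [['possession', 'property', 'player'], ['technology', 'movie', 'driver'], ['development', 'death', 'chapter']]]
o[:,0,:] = [['organization', 'strategy', 'love'], ['restaurant', 'manufacturer', 'medicine'], ['possession', 'property', 'player']]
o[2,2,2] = 'chapter'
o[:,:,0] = [['organization', 'love', 'temperature'], ['restaurant', 'player', 'success'], ['possession', 'technology', 'development']]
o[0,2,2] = 'system'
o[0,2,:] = ['temperature', 'sector', 'system']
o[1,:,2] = ['medicine', 'marriage', 'permission']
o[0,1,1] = 'language'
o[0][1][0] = 'love'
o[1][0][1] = 'manufacturer'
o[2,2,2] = 'chapter'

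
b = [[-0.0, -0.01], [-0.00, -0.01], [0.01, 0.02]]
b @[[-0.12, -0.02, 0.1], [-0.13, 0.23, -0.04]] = [[0.00, -0.00, 0.0],[0.00, -0.0, 0.00],[-0.00, 0.00, 0.00]]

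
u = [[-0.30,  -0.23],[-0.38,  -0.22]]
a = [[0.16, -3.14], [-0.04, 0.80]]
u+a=[[-0.14, -3.37], [-0.42, 0.58]]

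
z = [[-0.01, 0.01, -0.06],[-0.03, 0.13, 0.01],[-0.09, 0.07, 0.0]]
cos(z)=[[1.0,0.00,-0.00], [0.0,0.99,-0.0], [0.0,-0.00,1.00]]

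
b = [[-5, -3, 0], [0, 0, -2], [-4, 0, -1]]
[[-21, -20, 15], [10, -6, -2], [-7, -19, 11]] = b@[[3, 4, -3], [2, 0, 0], [-5, 3, 1]]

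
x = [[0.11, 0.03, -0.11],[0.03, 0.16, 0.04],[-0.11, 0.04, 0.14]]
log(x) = [[-4.28+1.59j, 1.06-0.65j, -2.53+1.43j], [1.06-0.65j, -2.19+0.27j, (1.01-0.58j)], [(-2.53+1.43j), 1.01-0.58j, (-3.7+1.28j)]]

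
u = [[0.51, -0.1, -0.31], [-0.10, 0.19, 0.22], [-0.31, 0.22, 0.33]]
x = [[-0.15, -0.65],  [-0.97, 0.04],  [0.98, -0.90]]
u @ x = [[-0.28, -0.06], [0.05, -0.13], [0.16, -0.09]]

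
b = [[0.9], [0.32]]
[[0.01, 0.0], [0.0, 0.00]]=b @ [[0.01, -0.0]]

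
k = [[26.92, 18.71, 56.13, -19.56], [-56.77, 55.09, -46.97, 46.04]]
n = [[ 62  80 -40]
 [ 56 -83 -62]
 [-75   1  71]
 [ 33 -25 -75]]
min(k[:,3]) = -19.56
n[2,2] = 71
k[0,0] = 26.92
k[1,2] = -46.97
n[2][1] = 1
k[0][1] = 18.71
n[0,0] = 62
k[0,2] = 56.13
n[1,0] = 56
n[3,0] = 33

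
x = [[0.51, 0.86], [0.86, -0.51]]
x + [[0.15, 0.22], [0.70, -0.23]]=[[0.66,  1.08], [1.56,  -0.74]]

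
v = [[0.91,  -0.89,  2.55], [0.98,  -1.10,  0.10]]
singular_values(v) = [2.97, 1.22]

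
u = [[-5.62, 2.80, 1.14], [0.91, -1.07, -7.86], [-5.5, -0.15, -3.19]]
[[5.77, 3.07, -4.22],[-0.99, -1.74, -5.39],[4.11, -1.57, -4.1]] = u@[[-0.74, 0.22, 0.26], [0.59, 1.52, -1.35], [-0.04, 0.04, 0.9]]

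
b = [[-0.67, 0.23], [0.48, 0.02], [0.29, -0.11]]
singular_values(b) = [0.9, 0.15]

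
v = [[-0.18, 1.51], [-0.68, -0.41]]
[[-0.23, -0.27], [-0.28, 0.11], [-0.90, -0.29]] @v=[[0.23, -0.24], [-0.02, -0.47], [0.36, -1.24]]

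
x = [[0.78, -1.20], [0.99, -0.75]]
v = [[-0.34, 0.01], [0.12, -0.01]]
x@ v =[[-0.41,  0.02], [-0.43,  0.02]]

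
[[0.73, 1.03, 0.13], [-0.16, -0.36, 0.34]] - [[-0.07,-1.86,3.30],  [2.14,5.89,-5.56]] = [[0.8, 2.89, -3.17],[-2.3, -6.25, 5.90]]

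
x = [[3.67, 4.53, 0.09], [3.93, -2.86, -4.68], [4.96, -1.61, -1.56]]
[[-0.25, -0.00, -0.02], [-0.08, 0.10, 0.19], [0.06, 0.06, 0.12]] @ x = [[-1.02,-1.10,0.01], [1.04,-0.95,-0.77], [1.05,-0.09,-0.46]]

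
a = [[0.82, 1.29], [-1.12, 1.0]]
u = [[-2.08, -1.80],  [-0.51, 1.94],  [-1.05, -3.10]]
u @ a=[[0.31, -4.48], [-2.59, 1.28], [2.61, -4.45]]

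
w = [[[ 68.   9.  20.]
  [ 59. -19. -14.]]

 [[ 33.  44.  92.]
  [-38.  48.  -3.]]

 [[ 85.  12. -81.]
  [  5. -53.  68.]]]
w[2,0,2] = -81.0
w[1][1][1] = 48.0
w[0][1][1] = -19.0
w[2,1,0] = 5.0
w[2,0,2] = -81.0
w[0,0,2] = 20.0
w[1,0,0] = 33.0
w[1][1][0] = -38.0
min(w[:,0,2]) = -81.0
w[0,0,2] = 20.0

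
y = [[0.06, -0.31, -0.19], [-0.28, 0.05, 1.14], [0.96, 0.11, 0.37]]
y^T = [[0.06, -0.28, 0.96], [-0.31, 0.05, 0.11], [-0.19, 1.14, 0.37]]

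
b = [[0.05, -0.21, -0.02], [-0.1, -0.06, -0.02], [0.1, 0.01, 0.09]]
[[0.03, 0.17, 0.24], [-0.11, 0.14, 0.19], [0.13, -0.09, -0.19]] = b @ [[0.94,-0.78,-0.98], [0.07,-0.99,-1.28], [0.36,0.03,-0.83]]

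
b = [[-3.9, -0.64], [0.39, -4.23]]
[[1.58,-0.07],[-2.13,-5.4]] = b @ [[-0.48, -0.19],[0.46, 1.26]]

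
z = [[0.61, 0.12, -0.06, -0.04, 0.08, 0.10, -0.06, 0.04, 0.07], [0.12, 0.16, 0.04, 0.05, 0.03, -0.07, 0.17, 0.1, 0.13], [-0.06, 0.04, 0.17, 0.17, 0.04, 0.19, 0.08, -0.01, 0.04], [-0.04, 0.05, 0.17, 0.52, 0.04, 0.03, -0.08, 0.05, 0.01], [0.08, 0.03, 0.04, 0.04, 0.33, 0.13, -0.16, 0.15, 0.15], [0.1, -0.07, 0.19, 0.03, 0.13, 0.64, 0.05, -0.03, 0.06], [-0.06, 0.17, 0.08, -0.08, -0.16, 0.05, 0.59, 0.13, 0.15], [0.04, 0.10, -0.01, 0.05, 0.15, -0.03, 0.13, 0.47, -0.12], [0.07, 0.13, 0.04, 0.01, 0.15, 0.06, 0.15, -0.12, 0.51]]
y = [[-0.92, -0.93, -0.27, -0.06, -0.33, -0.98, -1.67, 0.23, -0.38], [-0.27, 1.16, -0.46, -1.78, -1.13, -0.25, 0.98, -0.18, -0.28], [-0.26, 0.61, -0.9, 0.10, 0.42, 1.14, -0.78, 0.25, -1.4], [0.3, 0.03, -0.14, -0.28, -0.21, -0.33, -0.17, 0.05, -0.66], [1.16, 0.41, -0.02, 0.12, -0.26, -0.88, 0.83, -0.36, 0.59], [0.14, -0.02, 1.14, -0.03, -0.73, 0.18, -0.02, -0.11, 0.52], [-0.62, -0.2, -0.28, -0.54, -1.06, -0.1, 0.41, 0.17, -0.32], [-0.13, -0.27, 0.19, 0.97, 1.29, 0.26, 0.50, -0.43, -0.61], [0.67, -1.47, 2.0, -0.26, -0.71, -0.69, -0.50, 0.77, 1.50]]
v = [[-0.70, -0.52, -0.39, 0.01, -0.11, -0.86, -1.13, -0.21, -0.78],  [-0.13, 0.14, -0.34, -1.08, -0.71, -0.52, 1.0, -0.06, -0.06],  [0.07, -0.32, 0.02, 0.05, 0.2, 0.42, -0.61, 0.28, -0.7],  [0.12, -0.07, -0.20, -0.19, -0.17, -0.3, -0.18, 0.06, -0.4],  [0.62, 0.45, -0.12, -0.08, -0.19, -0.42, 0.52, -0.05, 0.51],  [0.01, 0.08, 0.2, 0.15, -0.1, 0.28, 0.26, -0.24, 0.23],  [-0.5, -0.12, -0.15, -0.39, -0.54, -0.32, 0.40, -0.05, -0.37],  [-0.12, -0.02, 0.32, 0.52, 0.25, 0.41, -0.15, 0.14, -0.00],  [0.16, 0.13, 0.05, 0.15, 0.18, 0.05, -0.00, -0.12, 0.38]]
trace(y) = 0.46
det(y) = 1.65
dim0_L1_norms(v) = [2.43, 1.85, 1.79, 2.62, 2.45, 3.58, 4.25, 1.21, 3.43]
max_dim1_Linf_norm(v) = 1.13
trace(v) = 0.28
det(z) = -0.00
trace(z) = 4.00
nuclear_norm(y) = 15.41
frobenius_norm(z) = 1.65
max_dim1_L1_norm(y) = 8.57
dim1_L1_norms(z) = [1.18, 0.87, 0.8, 0.99, 1.11, 1.3, 1.47, 1.1, 1.24]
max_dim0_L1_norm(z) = 1.47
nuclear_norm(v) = 7.03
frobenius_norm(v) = 3.48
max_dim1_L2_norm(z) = 0.7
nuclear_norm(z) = 4.02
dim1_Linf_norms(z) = [0.61, 0.17, 0.19, 0.52, 0.33, 0.64, 0.59, 0.47, 0.51]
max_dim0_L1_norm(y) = 6.26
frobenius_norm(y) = 6.44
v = y @ z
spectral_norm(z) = 0.89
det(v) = -0.00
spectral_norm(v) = 2.36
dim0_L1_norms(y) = [4.47, 5.1, 5.4, 4.14, 6.14, 4.81, 5.86, 2.55, 6.26]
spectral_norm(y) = 4.08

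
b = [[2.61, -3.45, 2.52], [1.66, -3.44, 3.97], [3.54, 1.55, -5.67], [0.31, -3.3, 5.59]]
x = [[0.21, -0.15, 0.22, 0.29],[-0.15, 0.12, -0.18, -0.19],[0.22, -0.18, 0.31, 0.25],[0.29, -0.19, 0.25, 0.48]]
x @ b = [[1.17, -0.82, 0.31],[-0.89, 0.45, 0.06],[1.45, -0.48, -0.52],[1.48, -1.54, 1.24]]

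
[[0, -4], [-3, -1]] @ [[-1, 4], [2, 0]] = [[-8, 0], [1, -12]]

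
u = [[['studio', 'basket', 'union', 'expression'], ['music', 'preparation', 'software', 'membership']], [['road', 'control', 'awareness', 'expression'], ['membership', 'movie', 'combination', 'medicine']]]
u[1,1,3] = 'medicine'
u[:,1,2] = ['software', 'combination']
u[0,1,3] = 'membership'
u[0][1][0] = 'music'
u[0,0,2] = 'union'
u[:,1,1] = ['preparation', 'movie']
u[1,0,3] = 'expression'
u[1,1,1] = 'movie'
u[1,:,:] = [['road', 'control', 'awareness', 'expression'], ['membership', 'movie', 'combination', 'medicine']]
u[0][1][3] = 'membership'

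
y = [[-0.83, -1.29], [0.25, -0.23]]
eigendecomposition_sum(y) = [[-0.41+0.08j, -0.64-0.71j], [0.12+0.14j, -0.11+0.41j]] + [[-0.41-0.08j, -0.64+0.71j], [0.12-0.14j, (-0.11-0.41j)]]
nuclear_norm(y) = 1.87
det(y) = 0.51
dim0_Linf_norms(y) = [0.83, 1.29]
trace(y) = -1.06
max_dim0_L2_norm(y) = 1.31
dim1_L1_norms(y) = [2.12, 0.48]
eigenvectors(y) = [[(0.92+0j),  0.92-0.00j], [(-0.21-0.34j),  -0.21+0.34j]]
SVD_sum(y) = [[-0.82, -1.30], [-0.03, -0.05]] + [[-0.01, 0.01], [0.28, -0.18]]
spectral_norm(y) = 1.54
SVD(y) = [[-1.0, -0.04], [-0.04, 1.00]] @ diag([1.5351059404362888, 0.33443945885199805]) @ [[0.53, 0.85], [0.85, -0.53]]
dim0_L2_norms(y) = [0.87, 1.31]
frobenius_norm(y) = 1.57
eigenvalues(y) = [(-0.53+0.48j), (-0.53-0.48j)]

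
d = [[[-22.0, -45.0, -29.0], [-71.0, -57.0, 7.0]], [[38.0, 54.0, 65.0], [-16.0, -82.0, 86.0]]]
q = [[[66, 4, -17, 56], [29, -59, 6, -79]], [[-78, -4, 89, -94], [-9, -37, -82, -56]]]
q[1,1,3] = -56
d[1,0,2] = 65.0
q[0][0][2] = -17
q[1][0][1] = -4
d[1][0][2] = 65.0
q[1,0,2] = 89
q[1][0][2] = 89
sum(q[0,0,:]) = 109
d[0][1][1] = -57.0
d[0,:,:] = [[-22.0, -45.0, -29.0], [-71.0, -57.0, 7.0]]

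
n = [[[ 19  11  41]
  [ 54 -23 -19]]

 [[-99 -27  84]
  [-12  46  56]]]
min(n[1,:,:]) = -99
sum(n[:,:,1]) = 7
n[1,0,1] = -27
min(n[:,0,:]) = -99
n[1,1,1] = 46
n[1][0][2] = 84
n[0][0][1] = 11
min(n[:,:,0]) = -99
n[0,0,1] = 11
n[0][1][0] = 54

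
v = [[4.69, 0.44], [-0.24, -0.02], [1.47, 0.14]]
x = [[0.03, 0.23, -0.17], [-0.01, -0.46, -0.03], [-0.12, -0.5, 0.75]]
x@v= [[-0.16, -0.02], [0.02, 0.0], [0.66, 0.06]]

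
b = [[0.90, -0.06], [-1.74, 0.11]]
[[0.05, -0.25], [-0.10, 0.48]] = b @ [[0.06, -0.28], [0.04, -0.05]]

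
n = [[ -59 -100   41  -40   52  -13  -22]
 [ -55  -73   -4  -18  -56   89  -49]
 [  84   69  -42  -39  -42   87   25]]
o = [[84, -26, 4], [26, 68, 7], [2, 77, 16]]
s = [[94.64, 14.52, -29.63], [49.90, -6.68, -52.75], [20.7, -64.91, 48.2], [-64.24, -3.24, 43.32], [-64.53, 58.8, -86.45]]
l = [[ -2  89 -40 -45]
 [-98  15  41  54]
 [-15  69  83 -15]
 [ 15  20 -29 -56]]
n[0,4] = 52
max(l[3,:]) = 20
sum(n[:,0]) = -30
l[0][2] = -40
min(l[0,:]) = -45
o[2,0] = 2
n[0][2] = 41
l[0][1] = 89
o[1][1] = 68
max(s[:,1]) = 58.8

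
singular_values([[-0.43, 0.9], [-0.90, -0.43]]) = [1.0, 1.0]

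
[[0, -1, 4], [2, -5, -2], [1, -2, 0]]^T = [[0, 2, 1], [-1, -5, -2], [4, -2, 0]]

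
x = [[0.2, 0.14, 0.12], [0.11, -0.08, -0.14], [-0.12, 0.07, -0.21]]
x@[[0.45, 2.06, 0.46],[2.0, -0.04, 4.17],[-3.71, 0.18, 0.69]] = [[-0.08, 0.43, 0.76],[0.41, 0.2, -0.38],[0.87, -0.29, 0.09]]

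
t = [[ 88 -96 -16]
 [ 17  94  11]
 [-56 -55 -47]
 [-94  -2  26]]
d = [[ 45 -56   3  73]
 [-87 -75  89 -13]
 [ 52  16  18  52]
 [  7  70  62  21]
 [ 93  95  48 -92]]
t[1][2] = 11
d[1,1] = -75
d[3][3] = 21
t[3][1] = -2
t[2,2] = -47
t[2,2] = -47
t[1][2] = 11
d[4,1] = 95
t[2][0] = -56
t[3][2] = 26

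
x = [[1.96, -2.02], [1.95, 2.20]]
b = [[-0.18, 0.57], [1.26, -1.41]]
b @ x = [[0.76, 1.62], [-0.28, -5.65]]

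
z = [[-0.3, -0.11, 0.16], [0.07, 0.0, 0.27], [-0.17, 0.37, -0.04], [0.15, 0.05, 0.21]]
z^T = [[-0.30, 0.07, -0.17, 0.15], [-0.11, 0.00, 0.37, 0.05], [0.16, 0.27, -0.04, 0.21]]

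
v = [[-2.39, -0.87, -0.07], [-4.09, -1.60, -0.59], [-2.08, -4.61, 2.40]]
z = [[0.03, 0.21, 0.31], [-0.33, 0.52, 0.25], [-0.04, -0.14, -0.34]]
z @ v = [[-1.58, -1.79, 0.62],[-1.86, -1.7, 0.32],[1.38, 1.83, -0.73]]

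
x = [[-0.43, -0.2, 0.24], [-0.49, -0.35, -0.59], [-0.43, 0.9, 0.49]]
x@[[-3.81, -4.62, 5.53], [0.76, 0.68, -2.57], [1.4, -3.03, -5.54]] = [[1.82,1.12,-3.19], [0.77,3.81,1.46], [3.01,1.11,-7.41]]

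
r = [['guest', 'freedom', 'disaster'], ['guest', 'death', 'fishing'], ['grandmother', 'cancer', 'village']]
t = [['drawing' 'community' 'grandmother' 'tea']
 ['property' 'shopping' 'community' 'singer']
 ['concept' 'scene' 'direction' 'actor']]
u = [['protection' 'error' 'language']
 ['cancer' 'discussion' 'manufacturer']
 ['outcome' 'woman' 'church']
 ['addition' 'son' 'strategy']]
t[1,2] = 'community'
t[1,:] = ['property', 'shopping', 'community', 'singer']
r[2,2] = 'village'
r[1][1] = 'death'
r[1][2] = 'fishing'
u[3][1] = 'son'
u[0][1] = 'error'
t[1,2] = 'community'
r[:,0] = ['guest', 'guest', 'grandmother']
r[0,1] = 'freedom'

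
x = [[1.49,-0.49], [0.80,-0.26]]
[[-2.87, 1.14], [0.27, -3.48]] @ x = [[-3.36, 1.11], [-2.38, 0.77]]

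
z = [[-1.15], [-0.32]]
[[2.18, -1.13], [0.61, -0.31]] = z@[[-1.90, 0.98]]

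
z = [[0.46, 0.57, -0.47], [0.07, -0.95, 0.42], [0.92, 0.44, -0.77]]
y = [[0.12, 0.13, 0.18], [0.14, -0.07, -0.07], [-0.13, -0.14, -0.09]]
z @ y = [[0.2, 0.09, 0.09], [-0.18, 0.02, 0.04], [0.27, 0.20, 0.2]]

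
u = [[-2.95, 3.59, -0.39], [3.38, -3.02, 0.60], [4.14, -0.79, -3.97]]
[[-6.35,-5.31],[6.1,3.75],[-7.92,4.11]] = u @[[0.12, -0.46], [-1.41, -1.98], [2.4, -1.12]]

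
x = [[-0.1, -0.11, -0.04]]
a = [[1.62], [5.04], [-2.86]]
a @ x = [[-0.16, -0.18, -0.06],  [-0.5, -0.55, -0.20],  [0.29, 0.31, 0.11]]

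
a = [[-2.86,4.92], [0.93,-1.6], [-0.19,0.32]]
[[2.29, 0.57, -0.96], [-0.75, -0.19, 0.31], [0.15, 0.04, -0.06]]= a@[[-0.2, -0.2, -0.01], [0.35, 0.00, -0.20]]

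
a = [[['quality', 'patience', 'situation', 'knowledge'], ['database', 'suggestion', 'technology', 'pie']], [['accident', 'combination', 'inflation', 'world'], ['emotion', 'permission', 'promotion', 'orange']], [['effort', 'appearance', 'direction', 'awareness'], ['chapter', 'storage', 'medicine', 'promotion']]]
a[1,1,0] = 'emotion'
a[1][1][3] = 'orange'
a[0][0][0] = 'quality'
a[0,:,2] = ['situation', 'technology']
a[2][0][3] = 'awareness'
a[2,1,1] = 'storage'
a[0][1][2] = 'technology'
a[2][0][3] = 'awareness'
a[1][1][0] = 'emotion'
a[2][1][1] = 'storage'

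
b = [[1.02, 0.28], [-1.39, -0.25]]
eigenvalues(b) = [0.5, 0.27]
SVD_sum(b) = [[1.03,  0.22], [-1.38,  -0.29]] + [[-0.01, 0.06], [-0.01, 0.04]]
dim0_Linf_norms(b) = [1.39, 0.28]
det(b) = 0.13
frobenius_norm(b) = 1.76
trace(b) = 0.77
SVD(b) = [[-0.6, 0.80],[0.80, 0.60]] @ diag([1.7628399403673651, 0.07612716102406525]) @ [[-0.98,-0.21], [-0.21,0.98]]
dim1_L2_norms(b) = [1.06, 1.41]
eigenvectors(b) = [[0.48, -0.35], [-0.88, 0.94]]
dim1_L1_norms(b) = [1.3, 1.64]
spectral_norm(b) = 1.76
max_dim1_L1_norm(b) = 1.64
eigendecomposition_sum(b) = [[1.60, 0.6], [-2.95, -1.1]] + [[-0.58, -0.32], [1.56, 0.85]]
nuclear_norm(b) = 1.84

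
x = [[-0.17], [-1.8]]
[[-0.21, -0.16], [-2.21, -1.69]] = x @ [[1.23, 0.94]]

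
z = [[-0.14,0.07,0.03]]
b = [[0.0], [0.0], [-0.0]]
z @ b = [[0.0]]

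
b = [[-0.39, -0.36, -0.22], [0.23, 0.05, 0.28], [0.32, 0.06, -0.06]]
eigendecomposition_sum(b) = [[-0.14+0.08j, (-0.12-0.1j), (-0.14+0.01j)], [(0.15-0.01j), 0.07+0.13j, (0.12+0.04j)], [(0.07+0.12j), (-0.07+0.11j), (0.01+0.12j)]] + [[(-0.14-0.08j),  -0.12+0.10j,  -0.14-0.01j], [0.15+0.01j,  (0.07-0.13j),  (0.12-0.04j)], [0.07-0.12j,  (-0.07-0.11j),  (0.01-0.12j)]] + [[(-0.11-0j),-0.12-0.00j,(0.05-0j)], [-0.07-0.00j,(-0.09-0j),0.04-0.00j], [0.17+0.00j,(0.2+0j),-0.09+0.00j]]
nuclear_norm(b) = 1.11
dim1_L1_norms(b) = [0.97, 0.56, 0.44]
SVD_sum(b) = [[-0.44,  -0.27,  -0.23], [0.24,  0.15,  0.13], [0.19,  0.12,  0.10]] + [[0.0, 0.00, -0.01], [-0.07, -0.00, 0.13], [0.09, 0.01, -0.18]] + [[0.04, -0.09, 0.02],  [0.05, -0.10, 0.02],  [0.03, -0.07, 0.02]]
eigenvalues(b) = [(-0.06+0.32j), (-0.06-0.32j), (-0.28+0j)]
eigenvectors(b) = [[(-0.62+0j), -0.62-0.00j, -0.49+0.00j], [0.54+0.22j, (0.54-0.22j), (-0.34+0j)], [0.04+0.52j, 0.04-0.52j, (0.8+0j)]]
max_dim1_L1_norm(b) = 0.97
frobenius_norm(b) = 0.76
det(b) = -0.03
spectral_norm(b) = 0.70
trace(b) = -0.40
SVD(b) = [[-0.81, 0.04, 0.58],[0.46, -0.58, 0.67],[0.36, 0.81, 0.46]] @ diag([0.6957511027767556, 0.24665321013255956, 0.1690934561602908]) @ [[0.77, 0.48, 0.41], [0.45, 0.03, -0.89], [0.44, -0.87, 0.20]]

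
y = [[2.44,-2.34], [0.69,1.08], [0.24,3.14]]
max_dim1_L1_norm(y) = 4.78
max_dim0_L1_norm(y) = 6.56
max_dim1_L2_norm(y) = 3.38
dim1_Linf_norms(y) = [2.44, 1.08, 3.14]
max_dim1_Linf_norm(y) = 3.14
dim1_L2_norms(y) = [3.38, 1.28, 3.15]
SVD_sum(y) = [[1.04,-2.85],  [-0.27,0.73],  [-0.98,2.69]] + [[1.4, 0.51], [0.96, 0.35], [1.22, 0.45]]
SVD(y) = [[0.71, 0.67], [-0.18, 0.46], [-0.68, 0.58]] @ diag([4.246975792378292, 2.2253306763159446]) @ [[0.34, -0.94], [0.94, 0.34]]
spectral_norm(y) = 4.25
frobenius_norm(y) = 4.79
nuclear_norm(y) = 6.47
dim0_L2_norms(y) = [2.55, 4.06]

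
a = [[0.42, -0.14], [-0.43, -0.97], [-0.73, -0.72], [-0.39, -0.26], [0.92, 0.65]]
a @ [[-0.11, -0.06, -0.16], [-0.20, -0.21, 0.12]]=[[-0.02,0.00,-0.08], [0.24,0.23,-0.05], [0.22,0.19,0.03], [0.09,0.08,0.03], [-0.23,-0.19,-0.07]]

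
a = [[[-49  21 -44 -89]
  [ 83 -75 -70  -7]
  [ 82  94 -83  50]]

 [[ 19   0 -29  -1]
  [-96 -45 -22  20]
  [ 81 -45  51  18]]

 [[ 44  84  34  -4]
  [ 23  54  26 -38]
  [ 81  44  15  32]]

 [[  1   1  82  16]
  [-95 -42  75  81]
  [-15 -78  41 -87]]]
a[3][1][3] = 81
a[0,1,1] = -75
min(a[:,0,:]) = -89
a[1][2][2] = 51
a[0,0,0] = -49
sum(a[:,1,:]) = -128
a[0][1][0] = 83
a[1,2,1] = -45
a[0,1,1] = -75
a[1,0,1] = 0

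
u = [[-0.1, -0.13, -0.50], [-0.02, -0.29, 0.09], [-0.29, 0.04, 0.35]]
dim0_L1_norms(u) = [0.41, 0.46, 0.94]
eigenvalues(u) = [(0.58+0j), (-0.31+0.04j), (-0.31-0.04j)]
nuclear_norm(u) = 1.23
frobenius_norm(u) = 0.76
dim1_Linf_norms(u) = [0.5, 0.29, 0.35]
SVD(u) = [[-0.78, 0.46, -0.43], [0.07, 0.74, 0.67], [0.63, 0.49, -0.61]] @ diag([0.6316134320565477, 0.32593017461082074, 0.269321357719563]) @ [[-0.17, 0.17, 0.97], [-0.62, -0.78, 0.03], [0.77, -0.6, 0.24]]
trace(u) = -0.04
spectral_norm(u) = 0.63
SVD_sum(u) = [[0.08, -0.08, -0.48], [-0.01, 0.01, 0.04], [-0.07, 0.07, 0.38]] + [[-0.09, -0.12, 0.00], [-0.15, -0.19, 0.01], [-0.1, -0.12, 0.0]] + [[-0.09, 0.07, -0.03],[0.14, -0.11, 0.04],[-0.13, 0.1, -0.04]]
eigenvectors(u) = [[0.60+0.00j, -0.83+0.00j, (-0.83-0j)], [-0.10+0.00j, 0.09+0.41j, 0.09-0.41j], [-0.79+0.00j, -0.37-0.05j, (-0.37+0.05j)]]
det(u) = 0.06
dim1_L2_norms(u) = [0.53, 0.3, 0.46]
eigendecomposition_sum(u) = [[(0.14+0j), -0.04+0.00j, -0.33+0.00j], [(-0.02-0j), (0.01-0j), (0.05+0j)], [(-0.19-0j), 0.05-0.00j, (0.43+0j)]] + [[(-0.12-0.02j), (-0.05-0.31j), -0.09+0.02j],  [0.06j, (-0.15+0.06j), 0.02+0.04j],  [(-0.05-0.02j), -0.00-0.14j, (-0.04+0j)]] + [[-0.12+0.02j, (-0.05+0.31j), (-0.09-0.02j)],[0.00-0.06j, (-0.15-0.06j), 0.02-0.04j],[-0.05+0.02j, (-0+0.14j), (-0.04-0j)]]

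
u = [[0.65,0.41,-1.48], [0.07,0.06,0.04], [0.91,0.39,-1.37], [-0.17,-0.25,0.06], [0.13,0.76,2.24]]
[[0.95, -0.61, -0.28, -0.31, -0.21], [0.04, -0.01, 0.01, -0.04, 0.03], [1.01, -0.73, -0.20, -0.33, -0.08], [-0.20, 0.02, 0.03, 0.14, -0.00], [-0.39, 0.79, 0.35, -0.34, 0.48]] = u @ [[0.42,-0.54,0.21,-0.12,0.39],[0.42,0.34,-0.23,-0.49,-0.20],[-0.34,0.27,0.22,0.02,0.26]]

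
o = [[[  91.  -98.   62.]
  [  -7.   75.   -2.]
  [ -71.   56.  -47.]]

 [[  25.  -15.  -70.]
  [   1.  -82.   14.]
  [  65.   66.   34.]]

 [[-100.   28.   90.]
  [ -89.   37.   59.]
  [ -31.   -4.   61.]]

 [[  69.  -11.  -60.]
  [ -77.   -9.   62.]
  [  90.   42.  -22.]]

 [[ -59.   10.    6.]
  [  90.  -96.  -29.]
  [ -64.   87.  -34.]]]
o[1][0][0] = 25.0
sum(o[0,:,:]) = 59.0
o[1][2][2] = 34.0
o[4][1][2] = -29.0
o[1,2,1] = 66.0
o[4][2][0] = -64.0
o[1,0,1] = -15.0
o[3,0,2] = -60.0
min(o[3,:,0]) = -77.0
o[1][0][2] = -70.0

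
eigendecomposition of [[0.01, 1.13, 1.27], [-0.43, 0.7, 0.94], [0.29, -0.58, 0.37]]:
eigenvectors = [[-0.75+0.00j,(-0.75-0j),0.90+0.00j], [(-0.4-0.44j),(-0.4+0.44j),0.14+0.00j], [(0.28-0.1j),0.28+0.10j,0.42+0.00j]]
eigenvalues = [(0.15+0.83j), (0.15-0.83j), (0.79+0j)]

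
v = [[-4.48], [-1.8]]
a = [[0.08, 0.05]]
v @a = [[-0.36,-0.22], [-0.14,-0.09]]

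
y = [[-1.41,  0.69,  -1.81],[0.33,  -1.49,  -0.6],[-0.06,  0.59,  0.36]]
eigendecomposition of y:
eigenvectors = [[0.90, -0.86, -0.79], [-0.43, -0.45, -0.37], [0.13, 0.24, 0.48]]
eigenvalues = [-2.0, -0.55, 0.01]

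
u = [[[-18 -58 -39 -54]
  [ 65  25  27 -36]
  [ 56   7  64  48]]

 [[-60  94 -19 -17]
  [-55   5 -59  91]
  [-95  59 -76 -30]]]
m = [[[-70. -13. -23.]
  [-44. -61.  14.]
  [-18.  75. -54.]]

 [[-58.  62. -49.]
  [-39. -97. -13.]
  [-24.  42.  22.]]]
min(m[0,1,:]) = -61.0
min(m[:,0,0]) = -70.0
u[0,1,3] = -36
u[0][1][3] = -36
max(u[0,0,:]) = -18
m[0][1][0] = -44.0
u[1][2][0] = -95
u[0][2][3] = 48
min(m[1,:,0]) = -58.0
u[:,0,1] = [-58, 94]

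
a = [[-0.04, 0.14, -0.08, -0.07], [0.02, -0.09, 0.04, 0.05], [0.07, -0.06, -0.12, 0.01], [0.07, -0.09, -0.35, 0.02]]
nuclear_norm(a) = 0.65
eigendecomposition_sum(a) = [[(-0.02+0.04j),0.07-0.03j,(-0.04-0.1j),-0.03+0.00j], [(0.01-0.03j),-0.04+0.02j,0.03+0.06j,0.02-0.00j], [(0.03+0.01j),(-0.03-0.04j),-0.06+0.05j,0.01+0.02j], [(0.05+0.04j),(-0.03-0.1j),-0.15+0.04j,(-0+0.05j)]] + [[(-0.02-0.04j), (0.07+0.03j), -0.04+0.10j, (-0.03-0j)], [(0.01+0.03j), -0.04-0.02j, 0.03-0.06j, 0.02+0.00j], [0.03-0.01j, (-0.03+0.04j), -0.06-0.05j, (0.01-0.02j)], [(0.05-0.04j), (-0.03+0.1j), (-0.15-0.04j), (-0-0.05j)]] + [[(0.01-0j), (0.01-0j), 0.01-0.00j, -0.00-0.00j], [(-0.01+0j), (-0.02+0j), (-0.02+0j), (0.01+0j)], [(0.01-0j), 0.01-0.00j, (0.01-0j), -0.00-0.00j], [-0.04+0.00j, -0.04+0.00j, -0.06+0.00j, 0.03+0.00j]] + [[0.00-0.00j, 0.00-0.00j, -0j, -0.00-0.00j], [(0.01-0j), (0.01-0j), 0.00-0.00j, -0.00-0.00j], [(-0+0j), (-0+0j), -0.00+0.00j, 0j], [(0.01-0j), 0.01-0.00j, (0.01-0j), -0.00-0.00j]]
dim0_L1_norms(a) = [0.2, 0.38, 0.59, 0.15]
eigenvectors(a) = [[0.08+0.50j, 0.08-0.50j, (-0.13+0j), 0.19+0.00j],[(-0.06-0.31j), -0.06+0.31j, (0.33+0j), (0.47+0j)],[(0.34-0.13j), (0.34+0.13j), -0.13+0.00j, (-0.05+0j)],[(0.71+0j), 0.71-0.00j, (0.93+0j), (0.86+0j)]]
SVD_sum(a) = [[0.01, -0.01, -0.03, 0.0], [-0.0, 0.00, 0.01, -0.00], [0.03, -0.03, -0.14, 0.01], [0.08, -0.08, -0.35, 0.01]] + [[-0.05, 0.15, -0.05, -0.07], [0.03, -0.09, 0.03, 0.05], [0.01, -0.03, 0.01, 0.02], [0.0, -0.0, 0.0, 0.0]] + [[0.0, 0.00, 0.0, -0.0], [-0.01, -0.0, -0.00, 0.0], [0.03, 0.01, 0.0, -0.01], [-0.01, -0.0, -0.00, 0.0]] + [[0.0, 0.00, -0.00, 0.0], [0.00, 0.0, -0.0, 0.0], [0.0, 0.00, -0.0, 0.0], [-0.0, -0.00, 0.0, -0.00]]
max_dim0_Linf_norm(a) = 0.35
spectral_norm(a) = 0.40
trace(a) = -0.23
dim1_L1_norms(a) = [0.33, 0.2, 0.26, 0.53]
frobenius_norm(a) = 0.45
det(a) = 0.00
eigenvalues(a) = [(-0.13+0.15j), (-0.13-0.15j), (0.03+0j), (0.01+0j)]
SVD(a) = [[0.08, 0.83, -0.02, 0.55],[-0.03, -0.52, 0.27, 0.81],[0.36, -0.18, -0.89, 0.19],[0.93, -0.02, 0.36, -0.1]] @ diag([0.3967166102066689, 0.21305766755344002, 0.03487129060209083, 0.002520828150089976]) @ [[0.22, -0.23, -0.95, 0.04], [-0.27, 0.83, -0.28, -0.41], [-0.90, -0.16, -0.15, 0.38], [0.26, 0.49, -0.02, 0.83]]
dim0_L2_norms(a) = [0.11, 0.2, 0.38, 0.09]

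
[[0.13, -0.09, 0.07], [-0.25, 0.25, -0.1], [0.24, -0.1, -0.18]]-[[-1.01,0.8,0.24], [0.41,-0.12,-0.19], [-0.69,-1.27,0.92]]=[[1.14, -0.89, -0.17],[-0.66, 0.37, 0.09],[0.93, 1.17, -1.10]]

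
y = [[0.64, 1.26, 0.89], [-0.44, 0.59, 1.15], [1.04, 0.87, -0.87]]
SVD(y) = [[-0.84, 0.02, -0.55], [-0.47, -0.55, 0.69], [-0.28, 0.84, 0.47]] @ diag([1.988142213095173, 1.800640974501382, 0.2321263049629285]) @ [[-0.31, -0.79, -0.52], [0.62, 0.24, -0.74], [-0.71, 0.56, -0.42]]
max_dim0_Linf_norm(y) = 1.26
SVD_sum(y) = [[0.52, 1.32, 0.87], [0.29, 0.74, 0.48], [0.18, 0.45, 0.29]] + [[0.03,0.01,-0.03], [-0.62,-0.24,0.73], [0.94,0.36,-1.12]] + [[0.09, -0.07, 0.05], [-0.12, 0.09, -0.07], [-0.08, 0.06, -0.05]]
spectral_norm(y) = 1.99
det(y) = -0.83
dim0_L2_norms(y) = [1.3, 1.64, 1.69]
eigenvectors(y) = [[0.07, 0.82, 0.86],  [0.50, -0.42, 0.19],  [-0.86, 0.38, 0.47]]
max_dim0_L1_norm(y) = 2.91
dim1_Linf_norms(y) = [1.26, 1.15, 1.04]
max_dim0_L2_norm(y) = 1.69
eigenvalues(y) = [-1.45, 0.41, 1.41]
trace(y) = 0.36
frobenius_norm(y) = 2.69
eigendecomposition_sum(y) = [[-0.05, -0.01, 0.10], [-0.4, -0.08, 0.76], [0.69, 0.14, -1.32]] + [[0.27, -0.52, -0.28], [-0.14, 0.27, 0.14], [0.13, -0.24, -0.13]] + [[0.42, 1.79, 1.07], [0.10, 0.40, 0.24], [0.23, 0.97, 0.58]]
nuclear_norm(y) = 4.02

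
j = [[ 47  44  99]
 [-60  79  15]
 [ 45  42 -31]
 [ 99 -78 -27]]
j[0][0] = 47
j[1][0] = -60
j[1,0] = -60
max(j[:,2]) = 99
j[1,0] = -60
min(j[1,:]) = -60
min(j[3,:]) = -78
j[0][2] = 99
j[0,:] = [47, 44, 99]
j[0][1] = 44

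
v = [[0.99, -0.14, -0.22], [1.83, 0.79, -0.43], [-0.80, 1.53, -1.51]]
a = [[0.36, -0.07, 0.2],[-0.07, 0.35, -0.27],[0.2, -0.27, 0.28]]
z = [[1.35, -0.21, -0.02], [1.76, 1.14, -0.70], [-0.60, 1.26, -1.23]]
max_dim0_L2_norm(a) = 0.45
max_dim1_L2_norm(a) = 0.45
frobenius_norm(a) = 0.75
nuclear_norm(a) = 0.99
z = a + v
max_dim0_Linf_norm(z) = 1.76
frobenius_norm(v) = 3.24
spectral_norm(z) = 2.48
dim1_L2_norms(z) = [1.37, 2.21, 1.86]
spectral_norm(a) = 0.69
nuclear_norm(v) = 4.88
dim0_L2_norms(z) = [2.3, 1.71, 1.42]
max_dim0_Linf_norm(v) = 1.83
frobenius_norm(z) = 3.20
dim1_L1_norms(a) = [0.63, 0.69, 0.75]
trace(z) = 1.26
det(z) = -1.30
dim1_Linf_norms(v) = [0.99, 1.83, 1.53]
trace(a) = 0.99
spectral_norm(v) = 2.32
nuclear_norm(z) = 4.74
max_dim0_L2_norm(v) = 2.23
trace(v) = 0.27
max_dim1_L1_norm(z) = 3.6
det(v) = -1.72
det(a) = 0.00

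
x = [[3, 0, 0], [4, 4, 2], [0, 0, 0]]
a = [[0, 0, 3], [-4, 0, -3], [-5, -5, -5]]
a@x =[[0, 0, 0], [-12, 0, 0], [-35, -20, -10]]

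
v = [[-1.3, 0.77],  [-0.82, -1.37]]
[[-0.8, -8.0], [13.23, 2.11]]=v @ [[-3.77, 3.87], [-7.40, -3.86]]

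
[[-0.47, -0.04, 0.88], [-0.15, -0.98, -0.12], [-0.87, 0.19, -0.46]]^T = [[-0.47, -0.15, -0.87],  [-0.04, -0.98, 0.19],  [0.88, -0.12, -0.46]]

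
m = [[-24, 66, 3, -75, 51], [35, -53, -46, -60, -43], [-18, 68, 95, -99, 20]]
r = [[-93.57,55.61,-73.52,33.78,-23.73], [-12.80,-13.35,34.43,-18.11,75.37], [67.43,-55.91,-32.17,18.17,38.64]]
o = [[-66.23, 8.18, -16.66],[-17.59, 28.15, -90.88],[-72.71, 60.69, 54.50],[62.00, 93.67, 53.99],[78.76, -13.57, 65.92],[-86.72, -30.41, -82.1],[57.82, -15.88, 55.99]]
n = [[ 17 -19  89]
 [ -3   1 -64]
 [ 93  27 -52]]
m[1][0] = 35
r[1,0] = -12.8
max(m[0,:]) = 66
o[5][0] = -86.72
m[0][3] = -75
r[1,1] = -13.35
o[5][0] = -86.72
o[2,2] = 54.5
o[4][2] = 65.92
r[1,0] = -12.8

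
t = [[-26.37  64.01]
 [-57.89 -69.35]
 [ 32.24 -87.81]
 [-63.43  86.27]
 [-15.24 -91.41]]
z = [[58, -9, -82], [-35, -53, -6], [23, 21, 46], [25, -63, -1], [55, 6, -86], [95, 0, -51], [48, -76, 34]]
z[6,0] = 48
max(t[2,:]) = 32.24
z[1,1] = -53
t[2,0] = 32.24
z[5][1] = 0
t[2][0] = 32.24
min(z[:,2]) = -86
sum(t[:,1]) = -98.28999999999999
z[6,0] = 48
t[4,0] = -15.24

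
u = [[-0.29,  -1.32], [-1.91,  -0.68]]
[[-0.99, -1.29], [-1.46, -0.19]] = u @ [[0.54, -0.27], [0.63, 1.04]]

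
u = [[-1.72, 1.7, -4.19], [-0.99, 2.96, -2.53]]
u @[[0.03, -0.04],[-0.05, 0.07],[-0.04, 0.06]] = [[0.03,-0.06], [-0.08,0.10]]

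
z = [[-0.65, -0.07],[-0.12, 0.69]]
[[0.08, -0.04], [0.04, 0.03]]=z @ [[-0.13, 0.06], [0.03, 0.06]]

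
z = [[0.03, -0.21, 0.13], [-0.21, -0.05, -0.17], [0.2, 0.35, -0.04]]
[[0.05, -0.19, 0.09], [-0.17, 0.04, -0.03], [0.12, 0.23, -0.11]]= z@[[0.82,-0.13,0.01], [-0.13,0.69,-0.28], [0.01,-0.28,0.24]]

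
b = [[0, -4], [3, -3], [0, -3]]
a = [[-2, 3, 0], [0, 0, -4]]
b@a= [[0, 0, 16], [-6, 9, 12], [0, 0, 12]]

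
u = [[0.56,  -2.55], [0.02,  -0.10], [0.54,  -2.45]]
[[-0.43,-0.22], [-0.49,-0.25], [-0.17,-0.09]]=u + [[-0.99, 2.33], [-0.51, -0.15], [-0.71, 2.36]]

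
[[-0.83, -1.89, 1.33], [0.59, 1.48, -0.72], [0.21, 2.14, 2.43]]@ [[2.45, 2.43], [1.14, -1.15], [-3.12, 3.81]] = [[-8.34, 5.22], [5.38, -3.01], [-4.63, 7.31]]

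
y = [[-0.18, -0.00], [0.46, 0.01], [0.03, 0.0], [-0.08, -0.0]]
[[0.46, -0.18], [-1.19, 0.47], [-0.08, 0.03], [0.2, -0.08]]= y @[[-2.55, 1.01], [-1.35, 0.93]]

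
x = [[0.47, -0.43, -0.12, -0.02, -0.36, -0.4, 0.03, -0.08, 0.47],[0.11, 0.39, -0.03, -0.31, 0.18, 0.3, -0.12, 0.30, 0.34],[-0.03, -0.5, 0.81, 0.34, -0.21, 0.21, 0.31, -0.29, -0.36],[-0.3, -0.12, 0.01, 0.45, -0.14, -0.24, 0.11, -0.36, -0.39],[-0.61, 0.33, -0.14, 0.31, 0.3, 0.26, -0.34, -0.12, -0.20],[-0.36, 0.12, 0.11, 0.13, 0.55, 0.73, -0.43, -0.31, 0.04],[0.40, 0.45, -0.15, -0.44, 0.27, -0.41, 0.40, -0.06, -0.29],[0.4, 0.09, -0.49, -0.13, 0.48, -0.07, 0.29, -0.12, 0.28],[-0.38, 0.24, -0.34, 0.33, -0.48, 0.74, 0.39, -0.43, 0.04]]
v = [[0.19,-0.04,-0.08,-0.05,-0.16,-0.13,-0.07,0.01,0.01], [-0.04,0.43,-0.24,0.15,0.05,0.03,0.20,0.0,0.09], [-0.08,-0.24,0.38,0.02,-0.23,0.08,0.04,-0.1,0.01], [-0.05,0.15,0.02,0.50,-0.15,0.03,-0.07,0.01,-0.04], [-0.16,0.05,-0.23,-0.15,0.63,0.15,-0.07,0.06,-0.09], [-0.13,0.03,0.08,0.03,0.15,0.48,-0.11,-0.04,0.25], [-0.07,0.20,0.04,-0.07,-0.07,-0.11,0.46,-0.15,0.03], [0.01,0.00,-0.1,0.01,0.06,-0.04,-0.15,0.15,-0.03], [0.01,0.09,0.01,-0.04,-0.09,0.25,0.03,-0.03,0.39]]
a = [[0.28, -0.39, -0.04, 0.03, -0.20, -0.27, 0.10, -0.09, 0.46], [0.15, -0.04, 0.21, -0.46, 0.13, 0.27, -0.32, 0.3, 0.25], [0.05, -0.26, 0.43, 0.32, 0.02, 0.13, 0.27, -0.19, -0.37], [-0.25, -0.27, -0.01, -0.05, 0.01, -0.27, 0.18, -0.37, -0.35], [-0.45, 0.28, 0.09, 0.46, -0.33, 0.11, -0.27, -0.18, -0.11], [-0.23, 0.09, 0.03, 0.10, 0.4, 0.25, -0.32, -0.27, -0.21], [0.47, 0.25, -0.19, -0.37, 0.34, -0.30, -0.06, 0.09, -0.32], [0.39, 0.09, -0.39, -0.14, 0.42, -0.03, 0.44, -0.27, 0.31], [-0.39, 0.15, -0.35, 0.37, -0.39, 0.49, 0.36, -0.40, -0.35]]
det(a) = -0.01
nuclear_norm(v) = 3.61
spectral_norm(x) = 1.82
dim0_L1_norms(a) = [2.66, 1.82, 1.74, 2.3, 2.24, 2.12, 2.32, 2.16, 2.73]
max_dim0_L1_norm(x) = 3.36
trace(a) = -0.14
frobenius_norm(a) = 2.54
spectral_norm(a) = 1.60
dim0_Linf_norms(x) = [0.61, 0.5, 0.81, 0.45, 0.55, 0.74, 0.43, 0.43, 0.47]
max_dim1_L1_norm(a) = 3.25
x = v + a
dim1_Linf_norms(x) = [0.47, 0.39, 0.81, 0.45, 0.61, 0.73, 0.45, 0.49, 0.74]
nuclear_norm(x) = 7.47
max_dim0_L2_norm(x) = 1.29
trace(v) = 3.61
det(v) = -0.00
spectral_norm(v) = 0.90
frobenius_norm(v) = 1.58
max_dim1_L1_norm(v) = 1.59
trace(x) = 3.47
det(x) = 0.00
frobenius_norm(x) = 3.05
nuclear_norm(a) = 6.59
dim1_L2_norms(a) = [0.76, 0.79, 0.79, 0.71, 0.86, 0.72, 0.88, 0.93, 1.11]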